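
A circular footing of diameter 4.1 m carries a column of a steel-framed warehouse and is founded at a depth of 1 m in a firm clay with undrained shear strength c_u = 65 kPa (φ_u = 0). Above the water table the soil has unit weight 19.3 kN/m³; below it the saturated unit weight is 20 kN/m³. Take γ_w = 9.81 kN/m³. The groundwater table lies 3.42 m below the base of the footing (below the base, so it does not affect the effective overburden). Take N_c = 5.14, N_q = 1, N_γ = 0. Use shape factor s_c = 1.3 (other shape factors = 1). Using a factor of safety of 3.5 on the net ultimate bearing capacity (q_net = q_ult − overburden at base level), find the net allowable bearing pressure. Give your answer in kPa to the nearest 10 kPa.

Effective surcharge at the founding depth q = γ·D_f = 19.3 × 1 = 19.3 kPa.
q_ult = c·N_c·s_c + q·N_q
     = 65 × 5.14 × 1.3 + 19.3 × 1
     = 434.33 + 19.3 = 453.63 kPa.
q_net = 453.63 − 19.3 = 434.33 kPa.
q_all(net) = 434.33 / 3.5 = 124.09 kPa.

q_all(net) ≈ 120 kPa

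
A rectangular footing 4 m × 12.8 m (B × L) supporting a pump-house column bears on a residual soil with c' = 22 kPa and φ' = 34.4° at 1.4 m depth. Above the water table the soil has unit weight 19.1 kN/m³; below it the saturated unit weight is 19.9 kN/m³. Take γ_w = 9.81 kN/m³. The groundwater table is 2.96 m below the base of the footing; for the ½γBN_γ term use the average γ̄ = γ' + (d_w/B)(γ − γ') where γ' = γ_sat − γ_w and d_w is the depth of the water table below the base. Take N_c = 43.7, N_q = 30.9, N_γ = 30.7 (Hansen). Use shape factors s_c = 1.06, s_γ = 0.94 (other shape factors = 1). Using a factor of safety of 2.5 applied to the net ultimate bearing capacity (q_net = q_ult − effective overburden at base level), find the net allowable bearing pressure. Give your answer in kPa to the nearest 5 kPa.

Effective surcharge at the founding depth q = γ·D_f = 19.1 × 1.4 = 26.74 kPa.
With d_w = 2.96 m < B, γ̄ = 10.09 + (2.96/4) × (19.1 − 10.09) = 16.757 kN/m³.
q_ult = c·N_c·s_c + q·N_q + 0.5·γ·B·N_γ·s_γ
     = 22 × 43.7 × 1.06 + 26.74 × 30.9 + 0.5 × 16.757 × 4 × 30.7 × 0.94
     = 1019.1 + 826.27 + 967.17 = 2812.5 kPa.
Net ultimate: q_net = 2812.5 − 26.74 = 2785.8 kPa.
q_all(net) = 2785.8 / 2.5 = 1114.3 kPa.

q_all(net) ≈ 1115 kPa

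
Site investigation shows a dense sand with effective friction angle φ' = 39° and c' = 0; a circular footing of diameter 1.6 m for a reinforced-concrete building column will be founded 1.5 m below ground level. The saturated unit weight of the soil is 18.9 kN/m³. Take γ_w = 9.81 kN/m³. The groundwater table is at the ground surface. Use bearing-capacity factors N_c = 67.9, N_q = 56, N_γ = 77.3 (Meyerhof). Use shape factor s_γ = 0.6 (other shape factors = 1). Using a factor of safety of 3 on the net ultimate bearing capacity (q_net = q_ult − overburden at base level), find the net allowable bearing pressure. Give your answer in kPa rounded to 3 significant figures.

q_all(net) ≈ 362 kPa

With the water table at the surface the whole profile is submerged: γ' = 18.9 − 9.81 = 9.09 kN/m³, so q = γ'·D_f = 13.635 kPa; the same γ' applies in the ½γBN_γ term.
q_ult = q·N_q + 0.5·γ·B·N_γ·s_γ
     = 13.635 × 56 + 0.5 × 9.09 × 1.6 × 77.3 × 0.6
     = 763.56 + 337.28 = 1100.8 kPa.
q_net = 1100.8 − 13.635 = 1087.2 kPa.
q_all(net) = 1087.2 / 3 = 362.4 kPa.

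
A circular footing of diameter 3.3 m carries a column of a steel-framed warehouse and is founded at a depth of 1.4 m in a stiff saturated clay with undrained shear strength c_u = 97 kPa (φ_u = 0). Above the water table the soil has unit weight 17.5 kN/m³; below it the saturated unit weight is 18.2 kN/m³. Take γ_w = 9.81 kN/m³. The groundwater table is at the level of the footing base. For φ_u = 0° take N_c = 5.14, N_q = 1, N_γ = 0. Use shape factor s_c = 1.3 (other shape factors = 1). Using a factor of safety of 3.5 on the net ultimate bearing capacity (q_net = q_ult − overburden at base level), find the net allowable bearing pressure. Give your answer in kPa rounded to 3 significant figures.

q_all(net) ≈ 185 kPa

Effective surcharge at the founding depth q = γ·D_f = 17.5 × 1.4 = 24.5 kPa.
q_ult = c·N_c·s_c + q·N_q
     = 97 × 5.14 × 1.3 + 24.5 × 1
     = 648.15 + 24.5 = 672.65 kPa.
q_net = 672.65 − 24.5 = 648.15 kPa.
q_all(net) = 648.15 / 3.5 = 185.19 kPa.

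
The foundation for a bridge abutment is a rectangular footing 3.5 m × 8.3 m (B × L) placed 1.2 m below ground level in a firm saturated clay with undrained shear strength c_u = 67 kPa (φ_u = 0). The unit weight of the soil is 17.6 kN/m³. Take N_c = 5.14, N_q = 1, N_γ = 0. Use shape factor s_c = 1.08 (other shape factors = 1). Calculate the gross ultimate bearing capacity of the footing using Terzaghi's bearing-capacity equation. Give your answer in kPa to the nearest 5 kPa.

q_ult ≈ 395 kPa

Overburden at base level: q = 17.6 × 1.2 = 21.12 kPa.
Cohesion term c·N_c·s_c = 67 × 5.14 × 1.08 = 371.93 kPa; surcharge term q·N_q = 21.12 × 1 = 21.12 kPa.
q_ult = 371.93 + 21.12 = 393.05 kPa.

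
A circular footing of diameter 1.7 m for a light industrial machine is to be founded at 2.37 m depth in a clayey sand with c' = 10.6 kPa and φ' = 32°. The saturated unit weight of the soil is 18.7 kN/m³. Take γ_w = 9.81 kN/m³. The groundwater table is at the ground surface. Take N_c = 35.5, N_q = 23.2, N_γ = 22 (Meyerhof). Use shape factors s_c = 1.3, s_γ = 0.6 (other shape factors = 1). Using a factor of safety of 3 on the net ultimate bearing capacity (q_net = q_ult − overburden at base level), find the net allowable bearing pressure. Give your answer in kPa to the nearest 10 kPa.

Water table at ground surface, so effective unit weight γ' = 18.7 − 9.81 = 8.89 kN/m³ is used throughout; overburden q = 8.89 × 2.37 = 21.069 kPa; the same γ' applies in the ½γBN_γ term.
Cohesion term c·N_c·s_c = 10.6 × 35.5 × 1.3 = 489.19 kPa; surcharge term q·N_q = 21.069 × 23.2 = 488.81 kPa; self-weight term 0.5·γ·B·N_γ·s_γ = 0.5 × 8.89 × 1.7 × 22 × 0.6 = 99.746 kPa.
q_ult = 489.19 + 488.81 + 99.746 = 1077.7 kPa.
q_net = 1077.7 − 21.069 = 1056.7 kPa.
q_all(net) = 1056.7 / 3 = 352.22 kPa.

q_all(net) ≈ 350 kPa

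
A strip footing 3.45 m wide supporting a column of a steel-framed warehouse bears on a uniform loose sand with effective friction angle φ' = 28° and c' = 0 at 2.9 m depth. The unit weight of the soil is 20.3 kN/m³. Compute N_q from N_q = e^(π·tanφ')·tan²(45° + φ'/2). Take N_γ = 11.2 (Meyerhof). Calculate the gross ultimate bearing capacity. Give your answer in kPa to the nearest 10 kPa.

tan28° = 0.5317, so N_q = e^(π×0.5317)·tan²(59°) = 5.314 × 2.77 = 14.72.
Overburden at base level: q = 20.3 × 2.9 = 58.87 kPa.
Surcharge term q·N_q = 58.87 × 14.72 = 866.56 kPa; self-weight term 0.5·γ·B·N_γ = 0.5 × 20.3 × 3.45 × 11.2 = 392.2 kPa.
q_ult = 866.56 + 392.2 = 1258.8 kPa.

q_ult ≈ 1260 kPa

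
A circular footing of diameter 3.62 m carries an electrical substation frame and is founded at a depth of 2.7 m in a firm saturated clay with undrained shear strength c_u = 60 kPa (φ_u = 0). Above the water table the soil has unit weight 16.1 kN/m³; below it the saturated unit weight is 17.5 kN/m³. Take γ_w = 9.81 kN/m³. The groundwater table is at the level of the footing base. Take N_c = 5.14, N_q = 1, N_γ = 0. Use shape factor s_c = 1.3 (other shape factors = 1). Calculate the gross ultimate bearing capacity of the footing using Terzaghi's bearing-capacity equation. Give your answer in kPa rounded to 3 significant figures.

q_ult ≈ 444 kPa

q = γ·D_f = 16.1 × 2.7 = 43.47 kPa.
c·N_c·s_c = 60 × 5.14 × 1.3 = 400.92 kPa
q·N_q = 43.47 × 1 = 43.47 kPa
q_ult = 400.92 + 43.47 = 444.39 kPa.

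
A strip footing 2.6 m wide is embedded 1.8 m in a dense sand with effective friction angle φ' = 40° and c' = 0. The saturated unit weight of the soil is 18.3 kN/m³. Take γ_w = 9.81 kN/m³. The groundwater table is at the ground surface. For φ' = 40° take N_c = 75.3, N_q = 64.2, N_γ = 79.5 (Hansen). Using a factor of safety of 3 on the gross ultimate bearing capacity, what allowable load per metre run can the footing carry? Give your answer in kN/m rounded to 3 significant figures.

≈ 1610 kN/m

With the water table at the surface the whole profile is submerged: γ' = 18.3 − 9.81 = 8.49 kN/m³, so q = γ'·D_f = 15.282 kPa; the same γ' applies in the ½γBN_γ term.
q_ult = q·N_q + 0.5·γ·B·N_γ
     = 15.282 × 64.2 + 0.5 × 8.49 × 2.6 × 79.5
     = 981.1 + 877.44 = 1858.5 kPa.
Gross allowable pressure q_all = 1858.5 / 3 = 619.52 kPa.
Allowable wall load = q_all × B = 619.52 × 2.6 = 1610.7 kN per metre run.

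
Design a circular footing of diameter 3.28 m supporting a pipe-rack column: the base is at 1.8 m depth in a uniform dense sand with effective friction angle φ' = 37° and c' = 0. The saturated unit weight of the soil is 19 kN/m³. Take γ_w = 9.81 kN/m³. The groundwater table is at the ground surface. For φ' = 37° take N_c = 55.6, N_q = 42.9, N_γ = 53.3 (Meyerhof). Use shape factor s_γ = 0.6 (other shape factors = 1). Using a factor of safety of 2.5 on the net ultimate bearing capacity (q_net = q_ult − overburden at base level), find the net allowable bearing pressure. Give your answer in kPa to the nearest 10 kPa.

q_all(net) ≈ 470 kPa

Water table at ground surface, so effective unit weight γ' = 19 − 9.81 = 9.19 kN/m³ is used throughout; overburden q = 9.19 × 1.8 = 16.542 kPa; the same γ' applies in the ½γBN_γ term.
Surcharge term q·N_q = 16.542 × 42.9 = 709.65 kPa; self-weight term 0.5·γ·B·N_γ·s_γ = 0.5 × 9.19 × 3.28 × 53.3 × 0.6 = 481.99 kPa.
q_ult = 709.65 + 481.99 = 1191.6 kPa.
q_net = 1191.6 − 16.542 = 1175.1 kPa.
q_all(net) = 1175.1 / 2.5 = 470.04 kPa.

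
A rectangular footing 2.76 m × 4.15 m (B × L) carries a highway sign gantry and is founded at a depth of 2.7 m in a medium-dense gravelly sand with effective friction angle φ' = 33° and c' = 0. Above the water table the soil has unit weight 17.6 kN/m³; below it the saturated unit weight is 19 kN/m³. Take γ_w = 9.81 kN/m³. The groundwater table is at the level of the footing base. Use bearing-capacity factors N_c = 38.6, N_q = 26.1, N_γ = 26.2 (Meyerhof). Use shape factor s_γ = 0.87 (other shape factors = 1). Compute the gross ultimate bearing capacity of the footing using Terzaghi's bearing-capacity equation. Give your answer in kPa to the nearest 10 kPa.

q = γ·D_f = 17.6 × 2.7 = 47.52 kPa.
For the ½γBN_γ term take γ' = 19 − 9.81 = 9.19 kN/m³ (soil below base is submerged).
q·N_q = 47.52 × 26.1 = 1240.3 kPa
0.5·γ·B·N_γ·s_γ = 0.5 × 9.19 × 2.76 × 26.2 × 0.87 = 289.08 kPa
q_ult = 1240.3 + 289.08 = 1529.4 kPa.

q_ult ≈ 1530 kPa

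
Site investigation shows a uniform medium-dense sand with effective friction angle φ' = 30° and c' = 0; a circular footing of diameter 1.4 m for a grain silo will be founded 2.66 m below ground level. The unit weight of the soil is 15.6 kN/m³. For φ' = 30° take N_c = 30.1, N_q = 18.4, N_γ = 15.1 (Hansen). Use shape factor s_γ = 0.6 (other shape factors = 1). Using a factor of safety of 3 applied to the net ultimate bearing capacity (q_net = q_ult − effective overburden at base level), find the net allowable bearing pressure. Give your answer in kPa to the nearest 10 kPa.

q_all(net) ≈ 270 kPa

q = γ·D_f = 15.6 × 2.66 = 41.496 kPa.
q·N_q = 41.496 × 18.4 = 763.53 kPa
0.5·γ·B·N_γ·s_γ = 0.5 × 15.6 × 1.4 × 15.1 × 0.6 = 98.935 kPa
q_ult = 763.53 + 98.935 = 862.46 kPa.
Net ultimate: q_net = 862.46 − 41.496 = 820.97 kPa.
q_all(net) = 820.97 / 3 = 273.66 kPa.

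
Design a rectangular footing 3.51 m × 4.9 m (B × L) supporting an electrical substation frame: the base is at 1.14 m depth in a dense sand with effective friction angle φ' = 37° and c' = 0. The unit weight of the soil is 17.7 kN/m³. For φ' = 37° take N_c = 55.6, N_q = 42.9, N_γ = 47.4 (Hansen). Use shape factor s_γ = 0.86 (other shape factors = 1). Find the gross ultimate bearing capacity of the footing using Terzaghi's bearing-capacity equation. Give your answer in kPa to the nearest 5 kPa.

Overburden at base level: q = 17.7 × 1.14 = 20.178 kPa.
Surcharge term q·N_q = 20.178 × 42.9 = 865.64 kPa; self-weight term 0.5·γ·B·N_γ·s_γ = 0.5 × 17.7 × 3.51 × 47.4 × 0.86 = 1266.3 kPa.
q_ult = 865.64 + 1266.3 = 2131.9 kPa.

q_ult ≈ 2130 kPa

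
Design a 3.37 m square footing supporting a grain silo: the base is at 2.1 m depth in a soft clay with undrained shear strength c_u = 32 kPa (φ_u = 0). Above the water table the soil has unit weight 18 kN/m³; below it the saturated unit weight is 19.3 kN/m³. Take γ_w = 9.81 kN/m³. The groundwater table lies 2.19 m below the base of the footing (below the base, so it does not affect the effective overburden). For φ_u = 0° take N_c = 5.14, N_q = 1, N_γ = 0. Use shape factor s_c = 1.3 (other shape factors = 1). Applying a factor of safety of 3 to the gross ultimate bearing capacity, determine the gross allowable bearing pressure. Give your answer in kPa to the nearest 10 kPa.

q = γ·D_f = 18 × 2.1 = 37.8 kPa.
c·N_c·s_c = 32 × 5.14 × 1.3 = 213.82 kPa
q·N_q = 37.8 × 1 = 37.8 kPa
q_ult = 213.82 + 37.8 = 251.62 kPa.
q_all = q_ult / FS = 251.62 / 3 = 83.875 kPa.

q_all ≈ 80 kPa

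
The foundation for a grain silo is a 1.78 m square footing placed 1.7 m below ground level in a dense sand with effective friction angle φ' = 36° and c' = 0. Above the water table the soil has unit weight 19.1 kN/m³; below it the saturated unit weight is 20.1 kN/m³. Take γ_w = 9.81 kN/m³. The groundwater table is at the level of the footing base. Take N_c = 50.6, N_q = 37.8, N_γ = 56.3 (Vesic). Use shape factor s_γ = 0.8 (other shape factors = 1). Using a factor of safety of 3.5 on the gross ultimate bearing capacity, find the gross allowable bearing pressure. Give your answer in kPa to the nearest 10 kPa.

q_all ≈ 470 kPa

Effective surcharge at the founding depth q = γ·D_f = 19.1 × 1.7 = 32.47 kPa.
The water table coincides with the base, so in the self-weight term γ → γ' = 10.29 kN/m³.
q_ult = q·N_q + 0.5·γ·B·N_γ·s_γ
     = 32.47 × 37.8 + 0.5 × 10.29 × 1.78 × 56.3 × 0.8
     = 1227.4 + 412.48 = 1639.8 kPa.
q_all = 1639.8 / 3.5 = 468.53 kPa.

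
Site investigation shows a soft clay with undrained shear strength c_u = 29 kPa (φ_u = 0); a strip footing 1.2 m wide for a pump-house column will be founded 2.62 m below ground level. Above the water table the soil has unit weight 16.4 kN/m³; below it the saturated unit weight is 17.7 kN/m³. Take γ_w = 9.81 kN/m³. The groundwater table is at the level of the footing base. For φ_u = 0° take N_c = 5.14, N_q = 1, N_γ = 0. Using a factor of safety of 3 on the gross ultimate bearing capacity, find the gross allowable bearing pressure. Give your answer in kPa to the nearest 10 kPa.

q_all ≈ 60 kPa

Overburden at base level: q = 16.4 × 2.62 = 42.968 kPa.
Cohesion term c·N_c = 29 × 5.14 = 149.06 kPa; surcharge term q·N_q = 42.968 × 1 = 42.968 kPa.
q_ult = 149.06 + 42.968 = 192.03 kPa.
q_all = 192.03 / 3 = 64.009 kPa.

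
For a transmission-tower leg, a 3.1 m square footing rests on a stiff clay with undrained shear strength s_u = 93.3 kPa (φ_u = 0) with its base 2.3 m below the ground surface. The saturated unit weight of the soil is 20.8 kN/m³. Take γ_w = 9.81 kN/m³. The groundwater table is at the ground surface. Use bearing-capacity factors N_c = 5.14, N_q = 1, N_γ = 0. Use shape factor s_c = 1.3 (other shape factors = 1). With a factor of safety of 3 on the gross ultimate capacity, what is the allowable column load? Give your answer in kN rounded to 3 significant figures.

P_all ≈ 2080 kN

With the water table at the surface the whole profile is submerged: γ' = 20.8 − 9.81 = 10.99 kN/m³, so q = γ'·D_f = 25.277 kPa.
q_ult = c·N_c·s_c + q·N_q
     = 93.3 × 5.14 × 1.3 + 25.277 × 1
     = 623.43 + 25.277 = 648.71 kPa.
Gross allowable pressure q_all = 648.71 / 3 = 216.24 kPa.
Footing area = 9.61 m², so allowable column load = 216.24 × 9.61 = 2078 kN.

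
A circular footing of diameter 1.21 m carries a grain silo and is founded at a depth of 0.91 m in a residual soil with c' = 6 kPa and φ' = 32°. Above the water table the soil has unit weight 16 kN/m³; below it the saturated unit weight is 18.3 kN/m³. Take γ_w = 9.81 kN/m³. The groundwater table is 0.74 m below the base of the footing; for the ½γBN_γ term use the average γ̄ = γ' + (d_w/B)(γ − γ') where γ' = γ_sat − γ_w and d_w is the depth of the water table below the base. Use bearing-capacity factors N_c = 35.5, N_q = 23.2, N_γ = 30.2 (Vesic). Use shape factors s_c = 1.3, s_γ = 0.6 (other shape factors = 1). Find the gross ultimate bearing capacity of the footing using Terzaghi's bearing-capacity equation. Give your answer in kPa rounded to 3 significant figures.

q = γ·D_f = 16 × 0.91 = 14.56 kPa.
γ' = 8.49 kN/m³; averaging over the depth B below the base, γ̄ = γ' + (d_w/B)(γ − γ') = 13.083 kN/m³.
c·N_c·s_c = 6 × 35.5 × 1.3 = 276.9 kPa
q·N_q = 14.56 × 23.2 = 337.79 kPa
0.5·γ·B·N_γ·s_γ = 0.5 × 13.083 × 1.21 × 30.2 × 0.6 = 143.42 kPa
q_ult = 276.9 + 337.79 + 143.42 = 758.11 kPa.

q_ult ≈ 758 kPa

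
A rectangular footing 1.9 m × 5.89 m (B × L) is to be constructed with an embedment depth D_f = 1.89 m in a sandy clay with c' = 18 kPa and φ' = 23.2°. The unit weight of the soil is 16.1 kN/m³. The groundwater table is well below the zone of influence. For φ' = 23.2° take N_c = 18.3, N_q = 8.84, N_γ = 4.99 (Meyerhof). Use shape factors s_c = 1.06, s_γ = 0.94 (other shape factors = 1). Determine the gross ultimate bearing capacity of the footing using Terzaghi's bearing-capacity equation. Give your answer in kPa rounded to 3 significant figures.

q_ult ≈ 690 kPa

Effective surcharge at the founding depth q = γ·D_f = 16.1 × 1.89 = 30.429 kPa.
q_ult = c·N_c·s_c + q·N_q + 0.5·γ·B·N_γ·s_γ
     = 18 × 18.3 × 1.06 + 30.429 × 8.84 + 0.5 × 16.1 × 1.9 × 4.99 × 0.94
     = 349.16 + 268.99 + 71.743 = 689.9 kPa.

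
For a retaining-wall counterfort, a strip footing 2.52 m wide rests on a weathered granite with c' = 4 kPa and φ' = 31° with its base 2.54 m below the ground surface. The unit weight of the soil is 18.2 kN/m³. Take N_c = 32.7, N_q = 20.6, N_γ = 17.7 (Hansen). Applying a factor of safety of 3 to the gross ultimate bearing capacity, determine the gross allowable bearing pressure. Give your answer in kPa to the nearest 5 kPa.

q = γ·D_f = 18.2 × 2.54 = 46.228 kPa.
c·N_c = 4 × 32.7 = 130.8 kPa
q·N_q = 46.228 × 20.6 = 952.3 kPa
0.5·γ·B·N_γ = 0.5 × 18.2 × 2.52 × 17.7 = 405.9 kPa
q_ult = 130.8 + 952.3 + 405.9 = 1489 kPa.
q_all = q_ult / FS = 1489 / 3 = 496.33 kPa.

q_all ≈ 495 kPa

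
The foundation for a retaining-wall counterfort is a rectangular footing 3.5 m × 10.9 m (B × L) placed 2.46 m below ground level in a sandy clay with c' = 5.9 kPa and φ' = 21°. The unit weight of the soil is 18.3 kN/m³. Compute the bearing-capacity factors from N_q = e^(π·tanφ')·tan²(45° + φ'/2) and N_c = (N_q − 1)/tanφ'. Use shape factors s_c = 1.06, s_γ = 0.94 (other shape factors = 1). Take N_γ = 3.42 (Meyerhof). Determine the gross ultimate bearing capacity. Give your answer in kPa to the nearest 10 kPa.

tan21° = 0.3839, so N_q = e^(π×0.3839)·tan²(55.5°) = 3.34 × 2.117 = 7.07.
N_c = (7.07 − 1)/tan21° = 15.81.
Overburden at base level: q = 18.3 × 2.46 = 45.018 kPa.
Cohesion term c·N_c·s_c = 5.9 × 15.815 × 1.06 = 98.906 kPa; surcharge term q·N_q = 45.018 × 7.0708 = 318.31 kPa; self-weight term 0.5·γ·B·N_γ·s_γ = 0.5 × 18.3 × 3.5 × 3.42 × 0.94 = 102.95 kPa.
q_ult = 98.906 + 318.31 + 102.95 = 520.17 kPa.

q_ult ≈ 520 kPa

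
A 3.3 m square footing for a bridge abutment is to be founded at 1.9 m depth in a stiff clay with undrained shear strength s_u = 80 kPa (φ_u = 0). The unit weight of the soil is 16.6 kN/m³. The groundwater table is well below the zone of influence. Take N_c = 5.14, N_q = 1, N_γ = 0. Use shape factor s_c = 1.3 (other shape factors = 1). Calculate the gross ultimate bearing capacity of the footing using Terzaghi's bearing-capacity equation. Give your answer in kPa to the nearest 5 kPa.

q = γ·D_f = 16.6 × 1.9 = 31.54 kPa.
c·N_c·s_c = 80 × 5.14 × 1.3 = 534.56 kPa
q·N_q = 31.54 × 1 = 31.54 kPa
q_ult = 534.56 + 31.54 = 566.1 kPa.

q_ult ≈ 565 kPa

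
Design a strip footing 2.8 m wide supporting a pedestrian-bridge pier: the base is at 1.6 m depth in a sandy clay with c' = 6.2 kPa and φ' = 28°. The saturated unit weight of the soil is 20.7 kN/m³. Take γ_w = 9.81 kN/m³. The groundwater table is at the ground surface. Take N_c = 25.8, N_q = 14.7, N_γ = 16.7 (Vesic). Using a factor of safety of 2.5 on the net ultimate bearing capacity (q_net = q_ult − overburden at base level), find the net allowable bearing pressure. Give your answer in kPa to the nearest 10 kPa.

γ' = 20.7 − 9.81 = 10.89 kN/m³ (submerged throughout). q = 10.89 × 1.6 = 17.424 kPa; the same γ' applies in the ½γBN_γ term.
c·N_c = 6.2 × 25.8 = 159.96 kPa
q·N_q = 17.424 × 14.7 = 256.13 kPa
0.5·γ·B·N_γ = 0.5 × 10.89 × 2.8 × 16.7 = 254.61 kPa
q_ult = 159.96 + 256.13 + 254.61 = 670.7 kPa.
q_net = 670.7 − 17.424 = 653.28 kPa.
q_all(net) = 653.28 / 2.5 = 261.31 kPa.

q_all(net) ≈ 260 kPa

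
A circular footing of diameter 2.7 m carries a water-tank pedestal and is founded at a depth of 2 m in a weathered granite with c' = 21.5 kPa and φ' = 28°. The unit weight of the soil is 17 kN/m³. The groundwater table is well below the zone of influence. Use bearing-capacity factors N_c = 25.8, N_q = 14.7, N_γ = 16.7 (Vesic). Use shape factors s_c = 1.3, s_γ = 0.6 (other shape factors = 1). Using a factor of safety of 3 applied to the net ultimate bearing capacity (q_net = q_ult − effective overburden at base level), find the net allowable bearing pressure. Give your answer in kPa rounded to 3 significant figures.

q_all(net) ≈ 472 kPa

Overburden at base level: q = 17 × 2 = 34 kPa.
Cohesion term c·N_c·s_c = 21.5 × 25.8 × 1.3 = 721.11 kPa; surcharge term q·N_q = 34 × 14.7 = 499.8 kPa; self-weight term 0.5·γ·B·N_γ·s_γ = 0.5 × 17 × 2.7 × 16.7 × 0.6 = 229.96 kPa.
q_ult = 721.11 + 499.8 + 229.96 = 1450.9 kPa.
Net ultimate: q_net = 1450.9 − 34 = 1416.9 kPa.
q_all(net) = 1416.9 / 3 = 472.29 kPa.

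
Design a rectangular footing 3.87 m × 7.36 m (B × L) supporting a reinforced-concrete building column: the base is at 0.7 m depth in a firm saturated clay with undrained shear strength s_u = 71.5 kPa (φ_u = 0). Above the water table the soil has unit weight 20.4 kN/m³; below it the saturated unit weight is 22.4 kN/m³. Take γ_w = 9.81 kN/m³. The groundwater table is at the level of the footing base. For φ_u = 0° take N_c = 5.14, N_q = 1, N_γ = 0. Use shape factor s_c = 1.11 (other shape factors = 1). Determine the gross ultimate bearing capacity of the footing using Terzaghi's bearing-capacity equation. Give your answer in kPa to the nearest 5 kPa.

q_ult ≈ 420 kPa

q = γ·D_f = 20.4 × 0.7 = 14.28 kPa.
c·N_c·s_c = 71.5 × 5.14 × 1.11 = 407.94 kPa
q·N_q = 14.28 × 1 = 14.28 kPa
q_ult = 407.94 + 14.28 = 422.22 kPa.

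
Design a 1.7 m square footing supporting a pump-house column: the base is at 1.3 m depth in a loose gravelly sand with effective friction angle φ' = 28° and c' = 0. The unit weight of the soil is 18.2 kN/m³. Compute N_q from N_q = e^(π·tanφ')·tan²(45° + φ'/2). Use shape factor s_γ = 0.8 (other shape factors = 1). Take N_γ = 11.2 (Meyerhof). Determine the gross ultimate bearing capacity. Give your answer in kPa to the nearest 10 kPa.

q_ult ≈ 490 kPa

tan28° = 0.5317, so N_q = e^(π×0.5317)·tan²(59°) = 5.314 × 2.77 = 14.72.
q = γ·D_f = 18.2 × 1.3 = 23.66 kPa.
q·N_q = 23.66 × 14.72 = 348.27 kPa
0.5·γ·B·N_γ·s_γ = 0.5 × 18.2 × 1.7 × 11.2 × 0.8 = 138.61 kPa
q_ult = 348.27 + 138.61 = 486.88 kPa.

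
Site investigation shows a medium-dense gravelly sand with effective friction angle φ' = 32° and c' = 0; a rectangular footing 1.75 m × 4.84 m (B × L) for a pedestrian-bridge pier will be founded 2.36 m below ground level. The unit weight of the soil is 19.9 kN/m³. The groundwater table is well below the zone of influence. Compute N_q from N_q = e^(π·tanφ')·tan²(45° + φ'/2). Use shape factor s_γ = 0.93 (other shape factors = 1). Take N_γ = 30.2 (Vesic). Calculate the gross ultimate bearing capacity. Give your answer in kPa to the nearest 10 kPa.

tan32° = 0.6249, so N_q = e^(π×0.6249)·tan²(61°) = 7.121 × 3.255 = 23.18.
Effective surcharge at the founding depth q = γ·D_f = 19.9 × 2.36 = 46.964 kPa.
q_ult = q·N_q + 0.5·γ·B·N_γ·s_γ
     = 46.964 × 23.177 + 0.5 × 19.9 × 1.75 × 30.2 × 0.93
     = 1088.5 + 489.05 = 1577.5 kPa.

q_ult ≈ 1580 kPa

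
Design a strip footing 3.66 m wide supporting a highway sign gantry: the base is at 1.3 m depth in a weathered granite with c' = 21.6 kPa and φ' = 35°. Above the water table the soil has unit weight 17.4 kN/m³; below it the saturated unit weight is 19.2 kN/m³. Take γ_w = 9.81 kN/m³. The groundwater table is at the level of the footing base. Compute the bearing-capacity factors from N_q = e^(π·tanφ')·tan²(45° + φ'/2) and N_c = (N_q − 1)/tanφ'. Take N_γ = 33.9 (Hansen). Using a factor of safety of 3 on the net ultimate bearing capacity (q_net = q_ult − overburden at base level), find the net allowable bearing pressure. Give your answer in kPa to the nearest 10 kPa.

N_q = e^(π·tan35°)·tan²(62.5°) = 33.3; N_c = (N_q − 1)/tanφ' = 46.12.
q = γ·D_f = 17.4 × 1.3 = 22.62 kPa.
For the ½γBN_γ term take γ' = 19.2 − 9.81 = 9.39 kN/m³ (soil below base is submerged).
c·N_c = 21.6 × 46.124 = 996.27 kPa
q·N_q = 22.62 × 33.296 = 753.16 kPa
0.5·γ·B·N_γ = 0.5 × 9.39 × 3.66 × 33.9 = 582.53 kPa
q_ult = 996.27 + 753.16 + 582.53 = 2332 kPa.
q_net = 2332 − 22.62 = 2309.3 kPa.
q_all(net) = 2309.3 / 3 = 769.78 kPa.

q_all(net) ≈ 770 kPa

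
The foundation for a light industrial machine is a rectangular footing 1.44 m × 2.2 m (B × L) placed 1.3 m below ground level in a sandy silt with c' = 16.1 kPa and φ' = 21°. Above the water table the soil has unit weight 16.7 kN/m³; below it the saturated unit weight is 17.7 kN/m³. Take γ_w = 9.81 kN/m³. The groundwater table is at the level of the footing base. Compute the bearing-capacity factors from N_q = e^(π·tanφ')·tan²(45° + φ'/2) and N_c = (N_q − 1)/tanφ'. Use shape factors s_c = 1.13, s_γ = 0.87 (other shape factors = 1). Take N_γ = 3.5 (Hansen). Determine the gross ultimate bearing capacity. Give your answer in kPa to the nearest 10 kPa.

q_ult ≈ 460 kPa

tan21° = 0.3839, so N_q = e^(π×0.3839)·tan²(55.5°) = 3.34 × 2.117 = 7.07.
N_c = (7.07 − 1)/tan21° = 15.81.
Effective surcharge at the founding depth q = γ·D_f = 16.7 × 1.3 = 21.71 kPa.
The water table coincides with the base, so in the self-weight term γ → γ' = 7.89 kN/m³.
q_ult = c·N_c·s_c + q·N_q + 0.5·γ·B·N_γ·s_γ
     = 16.1 × 15.815 × 1.13 + 21.71 × 7.0708 + 0.5 × 7.89 × 1.44 × 3.5 × 0.87
     = 287.72 + 153.51 + 17.298 = 458.52 kPa.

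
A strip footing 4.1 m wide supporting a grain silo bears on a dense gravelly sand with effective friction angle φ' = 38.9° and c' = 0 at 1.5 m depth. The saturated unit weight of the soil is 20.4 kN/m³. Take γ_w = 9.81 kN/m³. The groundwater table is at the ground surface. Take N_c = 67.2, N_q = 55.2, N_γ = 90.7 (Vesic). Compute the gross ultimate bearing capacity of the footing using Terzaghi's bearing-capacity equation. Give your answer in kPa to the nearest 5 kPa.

q_ult ≈ 2845 kPa

γ' = 20.4 − 9.81 = 10.59 kN/m³ (submerged throughout). q = 10.59 × 1.5 = 15.885 kPa; the same γ' applies in the ½γBN_γ term.
q·N_q = 15.885 × 55.2 = 876.85 kPa
0.5·γ·B·N_γ = 0.5 × 10.59 × 4.1 × 90.7 = 1969.1 kPa
q_ult = 876.85 + 1969.1 = 2845.9 kPa.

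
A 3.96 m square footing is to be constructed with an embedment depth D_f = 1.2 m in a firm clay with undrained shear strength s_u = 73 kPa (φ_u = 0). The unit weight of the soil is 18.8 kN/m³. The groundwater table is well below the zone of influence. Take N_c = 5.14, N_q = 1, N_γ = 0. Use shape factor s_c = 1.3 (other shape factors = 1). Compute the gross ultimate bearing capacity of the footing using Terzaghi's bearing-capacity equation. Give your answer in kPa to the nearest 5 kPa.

q_ult ≈ 510 kPa

q = γ·D_f = 18.8 × 1.2 = 22.56 kPa.
c·N_c·s_c = 73 × 5.14 × 1.3 = 487.79 kPa
q·N_q = 22.56 × 1 = 22.56 kPa
q_ult = 487.79 + 22.56 = 510.35 kPa.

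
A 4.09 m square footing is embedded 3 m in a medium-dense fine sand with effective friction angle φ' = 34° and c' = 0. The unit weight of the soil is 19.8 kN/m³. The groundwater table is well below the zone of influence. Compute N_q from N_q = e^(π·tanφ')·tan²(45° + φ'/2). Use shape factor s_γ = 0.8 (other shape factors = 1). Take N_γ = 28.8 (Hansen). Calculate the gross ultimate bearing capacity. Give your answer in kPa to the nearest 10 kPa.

q_ult ≈ 2680 kPa

tan34° = 0.6745, so N_q = e^(π×0.6745)·tan²(62°) = 8.323 × 3.537 = 29.44.
Overburden at base level: q = 19.8 × 3 = 59.4 kPa.
Surcharge term q·N_q = 59.4 × 29.44 = 1748.7 kPa; self-weight term 0.5·γ·B·N_γ·s_γ = 0.5 × 19.8 × 4.09 × 28.8 × 0.8 = 932.91 kPa.
q_ult = 1748.7 + 932.91 = 2681.6 kPa.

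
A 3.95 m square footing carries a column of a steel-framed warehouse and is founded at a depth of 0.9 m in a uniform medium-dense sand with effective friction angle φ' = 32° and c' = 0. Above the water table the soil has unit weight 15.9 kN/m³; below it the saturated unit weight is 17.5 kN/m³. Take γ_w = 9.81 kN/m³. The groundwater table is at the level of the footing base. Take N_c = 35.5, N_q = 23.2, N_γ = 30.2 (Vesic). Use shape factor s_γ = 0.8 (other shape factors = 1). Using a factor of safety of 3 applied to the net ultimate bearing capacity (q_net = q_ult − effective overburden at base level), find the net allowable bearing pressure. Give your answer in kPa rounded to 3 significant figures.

q_all(net) ≈ 228 kPa

Overburden at base level: q = 15.9 × 0.9 = 14.31 kPa.
Below the base the soil is submerged, so the ½γBN_γ term uses γ' = 17.5 − 9.81 = 7.69 kN/m³.
Surcharge term q·N_q = 14.31 × 23.2 = 331.99 kPa; self-weight term 0.5·γ·B·N_γ·s_γ = 0.5 × 7.69 × 3.95 × 30.2 × 0.8 = 366.94 kPa.
q_ult = 331.99 + 366.94 = 698.93 kPa.
Net ultimate: q_net = 698.93 − 14.31 = 684.62 kPa.
q_all(net) = 684.62 / 3 = 228.21 kPa.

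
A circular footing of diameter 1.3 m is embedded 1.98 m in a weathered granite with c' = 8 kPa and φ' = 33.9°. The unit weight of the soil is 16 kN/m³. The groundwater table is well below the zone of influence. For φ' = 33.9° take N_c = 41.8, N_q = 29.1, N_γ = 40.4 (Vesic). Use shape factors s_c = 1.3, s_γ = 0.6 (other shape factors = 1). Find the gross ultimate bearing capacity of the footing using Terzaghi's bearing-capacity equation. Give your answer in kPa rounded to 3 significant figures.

q_ult ≈ 1610 kPa

Overburden at base level: q = 16 × 1.98 = 31.68 kPa.
Cohesion term c·N_c·s_c = 8 × 41.8 × 1.3 = 434.72 kPa; surcharge term q·N_q = 31.68 × 29.1 = 921.89 kPa; self-weight term 0.5·γ·B·N_γ·s_γ = 0.5 × 16 × 1.3 × 40.4 × 0.6 = 252.1 kPa.
q_ult = 434.72 + 921.89 + 252.1 = 1608.7 kPa.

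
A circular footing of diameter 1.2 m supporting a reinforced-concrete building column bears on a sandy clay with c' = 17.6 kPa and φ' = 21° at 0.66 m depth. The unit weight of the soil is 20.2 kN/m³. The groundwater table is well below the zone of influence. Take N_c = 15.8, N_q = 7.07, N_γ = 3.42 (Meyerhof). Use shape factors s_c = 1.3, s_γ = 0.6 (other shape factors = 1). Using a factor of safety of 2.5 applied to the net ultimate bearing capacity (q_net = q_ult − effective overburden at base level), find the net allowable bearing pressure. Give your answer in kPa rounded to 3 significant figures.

q_all(net) ≈ 187 kPa

Overburden at base level: q = 20.2 × 0.66 = 13.332 kPa.
Cohesion term c·N_c·s_c = 17.6 × 15.8 × 1.3 = 361.5 kPa; surcharge term q·N_q = 13.332 × 7.07 = 94.257 kPa; self-weight term 0.5·γ·B·N_γ·s_γ = 0.5 × 20.2 × 1.2 × 3.42 × 0.6 = 24.87 kPa.
q_ult = 361.5 + 94.257 + 24.87 = 480.63 kPa.
Net ultimate: q_net = 480.63 − 13.332 = 467.3 kPa.
q_all(net) = 467.3 / 2.5 = 186.92 kPa.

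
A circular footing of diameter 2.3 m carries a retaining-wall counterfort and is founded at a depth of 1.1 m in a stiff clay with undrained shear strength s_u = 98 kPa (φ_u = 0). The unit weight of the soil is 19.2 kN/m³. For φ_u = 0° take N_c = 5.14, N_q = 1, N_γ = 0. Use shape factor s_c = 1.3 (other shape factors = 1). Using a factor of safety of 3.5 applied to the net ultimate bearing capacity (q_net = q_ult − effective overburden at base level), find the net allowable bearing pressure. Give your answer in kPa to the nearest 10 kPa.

Effective surcharge at the founding depth q = γ·D_f = 19.2 × 1.1 = 21.12 kPa.
q_ult = c·N_c·s_c + q·N_q
     = 98 × 5.14 × 1.3 + 21.12 × 1
     = 654.84 + 21.12 = 675.96 kPa.
Net ultimate: q_net = 675.96 − 21.12 = 654.84 kPa.
q_all(net) = 654.84 / 3.5 = 187.1 kPa.

q_all(net) ≈ 190 kPa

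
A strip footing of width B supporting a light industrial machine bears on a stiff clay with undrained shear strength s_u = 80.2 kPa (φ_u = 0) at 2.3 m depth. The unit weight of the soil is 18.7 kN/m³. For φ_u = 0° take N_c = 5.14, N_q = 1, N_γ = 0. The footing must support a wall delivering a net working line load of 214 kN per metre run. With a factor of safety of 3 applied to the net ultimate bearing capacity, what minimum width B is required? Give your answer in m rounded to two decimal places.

Overburden at base level: q = 18.7 × 2.3 = 43.01 kPa.
Cohesion term c·N_c = 80.2 × 5.14 = 412.23 kPa; surcharge term q·N_q = 43.01 × 1 = 43.01 kPa.
q_ult = 412.23 + 43.01 = 455.24 kPa.
For φ = 0 the ½γBN_γ term vanishes, so q_ult is independent of B. q_net = 455.24 − 43.01 = 412.23 kPa; q_all(net) = 412.23/3 = 137.41 kPa.
Required width B = w / q_all(net) = 214 / 137.41 = 1.557 m.

B = 1.56 m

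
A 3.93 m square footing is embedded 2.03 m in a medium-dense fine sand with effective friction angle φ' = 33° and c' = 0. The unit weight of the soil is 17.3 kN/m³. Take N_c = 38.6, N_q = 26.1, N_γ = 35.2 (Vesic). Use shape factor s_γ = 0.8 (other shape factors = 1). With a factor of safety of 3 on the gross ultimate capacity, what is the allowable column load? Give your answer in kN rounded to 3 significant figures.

P_all ≈ 9650 kN

Effective surcharge at the founding depth q = γ·D_f = 17.3 × 2.03 = 35.119 kPa.
q_ult = q·N_q + 0.5·γ·B·N_γ·s_γ
     = 35.119 × 26.1 + 0.5 × 17.3 × 3.93 × 35.2 × 0.8
     = 916.61 + 957.29 = 1873.9 kPa.
Gross allowable pressure q_all = 1873.9 / 3 = 624.63 kPa.
Footing area = 15.4449 m², so allowable column load = 624.63 × 15.4449 = 9647.4 kN.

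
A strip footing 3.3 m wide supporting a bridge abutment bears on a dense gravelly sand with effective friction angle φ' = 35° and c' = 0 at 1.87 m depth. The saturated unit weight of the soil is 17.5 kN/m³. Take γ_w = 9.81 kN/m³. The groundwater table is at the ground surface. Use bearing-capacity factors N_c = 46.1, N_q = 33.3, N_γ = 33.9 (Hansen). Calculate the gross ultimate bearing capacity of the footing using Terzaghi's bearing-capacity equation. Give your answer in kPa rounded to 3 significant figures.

γ' = 17.5 − 9.81 = 7.69 kN/m³ (submerged throughout). q = 7.69 × 1.87 = 14.38 kPa; the same γ' applies in the ½γBN_γ term.
q·N_q = 14.38 × 33.3 = 478.86 kPa
0.5·γ·B·N_γ = 0.5 × 7.69 × 3.3 × 33.9 = 430.14 kPa
q_ult = 478.86 + 430.14 = 909 kPa.

q_ult ≈ 909 kPa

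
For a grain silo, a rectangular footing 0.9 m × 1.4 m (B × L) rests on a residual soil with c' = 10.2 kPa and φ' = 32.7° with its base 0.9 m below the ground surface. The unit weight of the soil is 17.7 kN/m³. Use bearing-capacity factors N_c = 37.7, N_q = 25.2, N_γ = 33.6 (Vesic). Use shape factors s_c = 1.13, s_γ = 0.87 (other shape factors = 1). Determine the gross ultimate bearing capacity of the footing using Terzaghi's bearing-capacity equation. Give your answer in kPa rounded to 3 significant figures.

q_ult ≈ 1070 kPa

Overburden at base level: q = 17.7 × 0.9 = 15.93 kPa.
Cohesion term c·N_c·s_c = 10.2 × 37.7 × 1.13 = 434.53 kPa; surcharge term q·N_q = 15.93 × 25.2 = 401.44 kPa; self-weight term 0.5·γ·B·N_γ·s_γ = 0.5 × 17.7 × 0.9 × 33.6 × 0.87 = 232.83 kPa.
q_ult = 434.53 + 401.44 + 232.83 = 1068.8 kPa.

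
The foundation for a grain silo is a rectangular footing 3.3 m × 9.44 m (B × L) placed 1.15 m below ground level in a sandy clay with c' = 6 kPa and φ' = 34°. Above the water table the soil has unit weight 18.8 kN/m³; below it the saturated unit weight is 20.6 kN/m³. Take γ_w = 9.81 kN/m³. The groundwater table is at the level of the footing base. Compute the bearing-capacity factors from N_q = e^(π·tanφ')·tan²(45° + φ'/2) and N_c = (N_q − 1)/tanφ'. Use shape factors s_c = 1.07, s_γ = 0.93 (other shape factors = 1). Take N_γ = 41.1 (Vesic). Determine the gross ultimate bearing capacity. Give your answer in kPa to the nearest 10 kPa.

tan34° = 0.6745, so N_q = e^(π×0.6745)·tan²(62°) = 8.323 × 3.537 = 29.44.
N_c = (29.44 − 1)/tan34° = 42.16.
q = γ·D_f = 18.8 × 1.15 = 21.62 kPa.
For the ½γBN_γ term take γ' = 20.6 − 9.81 = 10.79 kN/m³ (soil below base is submerged).
c·N_c·s_c = 6 × 42.164 × 1.07 = 270.69 kPa
q·N_q = 21.62 × 29.44 = 636.49 kPa
0.5·γ·B·N_γ·s_γ = 0.5 × 10.79 × 3.3 × 41.1 × 0.93 = 680.5 kPa
q_ult = 270.69 + 636.49 + 680.5 = 1587.7 kPa.

q_ult ≈ 1590 kPa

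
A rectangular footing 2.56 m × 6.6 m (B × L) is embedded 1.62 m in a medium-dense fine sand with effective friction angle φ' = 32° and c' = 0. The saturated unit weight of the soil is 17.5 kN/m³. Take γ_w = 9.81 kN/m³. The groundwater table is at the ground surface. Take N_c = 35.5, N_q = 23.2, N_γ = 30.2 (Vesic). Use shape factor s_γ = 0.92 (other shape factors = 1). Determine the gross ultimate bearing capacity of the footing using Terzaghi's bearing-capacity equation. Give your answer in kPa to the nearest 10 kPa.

q_ult ≈ 560 kPa

γ' = 17.5 − 9.81 = 7.69 kN/m³ (submerged throughout). q = 7.69 × 1.62 = 12.458 kPa; the same γ' applies in the ½γBN_γ term.
q·N_q = 12.458 × 23.2 = 289.02 kPa
0.5·γ·B·N_γ·s_γ = 0.5 × 7.69 × 2.56 × 30.2 × 0.92 = 273.48 kPa
q_ult = 289.02 + 273.48 = 562.5 kPa.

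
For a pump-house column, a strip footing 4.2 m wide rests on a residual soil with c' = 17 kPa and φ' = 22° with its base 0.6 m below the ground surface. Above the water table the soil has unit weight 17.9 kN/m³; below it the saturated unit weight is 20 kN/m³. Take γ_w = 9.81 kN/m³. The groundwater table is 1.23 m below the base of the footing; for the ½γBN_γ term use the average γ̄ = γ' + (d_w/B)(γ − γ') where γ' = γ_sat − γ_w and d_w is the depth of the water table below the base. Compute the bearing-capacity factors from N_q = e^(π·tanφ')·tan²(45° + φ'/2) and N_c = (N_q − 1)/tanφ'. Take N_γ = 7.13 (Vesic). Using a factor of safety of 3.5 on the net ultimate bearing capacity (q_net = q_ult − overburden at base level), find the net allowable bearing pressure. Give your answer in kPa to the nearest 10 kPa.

q_all(net) ≈ 160 kPa

N_q = e^(π·tan22°)·tan²(56°) = 7.82; N_c = (N_q − 1)/tanφ' = 16.88.
Overburden at base level: q = 17.9 × 0.6 = 10.74 kPa.
The water table is 1.23 m below the base (< B = 4.2 m), so the ½γBN_γ term uses γ̄ = γ' + (d_w/B)(γ − γ') = 10.19 + (1.23/4.2)(17.9 − 10.19) = 12.448 kN/m³.
Cohesion term c·N_c = 17 × 16.883 = 287.01 kPa; surcharge term q·N_q = 10.74 × 7.8211 = 83.999 kPa; self-weight term 0.5·γ·B·N_γ = 0.5 × 12.448 × 4.2 × 7.13 = 186.38 kPa.
q_ult = 287.01 + 83.999 + 186.38 = 557.39 kPa.
q_net = 557.39 − 10.74 = 546.65 kPa.
q_all(net) = 546.65 / 3.5 = 156.19 kPa.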